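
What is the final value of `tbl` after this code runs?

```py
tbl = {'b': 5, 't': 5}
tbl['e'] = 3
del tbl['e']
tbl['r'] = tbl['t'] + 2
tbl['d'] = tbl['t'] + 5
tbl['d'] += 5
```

tbl['e'] = 3 → {'b': 5, 't': 5, 'e': 3}
del 'e' → {'b': 5, 't': 5}
tbl['r'] = tbl['t']+2 = 7 → {'b': 5, 't': 5, 'r': 7}
tbl['d'] = tbl['t']+5 = 10 → {'b': 5, 't': 5, 'r': 7, 'd': 10}
tbl['d'] = 10+5 = 15 → {'b': 5, 't': 5, 'r': 7, 'd': 15}

{'b': 5, 't': 5, 'r': 7, 'd': 15}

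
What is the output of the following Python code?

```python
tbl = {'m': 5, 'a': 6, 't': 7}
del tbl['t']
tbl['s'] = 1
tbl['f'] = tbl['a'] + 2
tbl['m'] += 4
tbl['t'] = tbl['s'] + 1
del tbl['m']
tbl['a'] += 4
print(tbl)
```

del 't' → {'m': 5, 'a': 6}
tbl['s'] = 1 → {'m': 5, 'a': 6, 's': 1}
tbl['f'] = tbl['a']+2 = 8 → {'m': 5, 'a': 6, 's': 1, 'f': 8}
tbl['m'] = 5+4 = 9 → {'m': 9, 'a': 6, 's': 1, 'f': 8}
tbl['t'] = tbl['s']+1 = 2 → {'m': 9, 'a': 6, 's': 1, 'f': 8, 't': 2}
del 'm' → {'a': 6, 's': 1, 'f': 8, 't': 2}
tbl['a'] = 6+4 = 10 → {'a': 10, 's': 1, 'f': 8, 't': 2}

{'a': 10, 's': 1, 'f': 8, 't': 2}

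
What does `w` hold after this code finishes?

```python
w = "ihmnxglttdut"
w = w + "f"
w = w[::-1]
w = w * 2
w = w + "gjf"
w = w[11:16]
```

'hiftu'

+ 'f' → 'ihmnxglttdutf'
reverse → 'ftudttlgxnmhi'
repeat ×2 → 'ftudttlgxnmhiftudttlgxnmhi'
+ 'gjf' → 'ftudttlgxnmhiftudttlgxnmhigjf'
slice [11:16] → 'hiftu'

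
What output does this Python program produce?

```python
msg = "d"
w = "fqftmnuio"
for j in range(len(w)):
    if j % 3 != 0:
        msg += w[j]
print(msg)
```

j=0: skip
j=1: add 'q' → 'dq'
j=2: add 'f' → 'dqf'
j=3: skip
j=4: add 'm' → 'dqfm'
j=5: add 'n' → 'dqfmn'
j=6: skip
j=7: add 'i' → 'dqfmni'
j=8: add 'o' → 'dqfmnio'

dqfmnio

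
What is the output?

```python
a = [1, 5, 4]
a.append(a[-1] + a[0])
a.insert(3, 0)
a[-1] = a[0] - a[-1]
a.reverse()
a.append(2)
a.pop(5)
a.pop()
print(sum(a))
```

append a[-1]+a[0] = 4+1 = 5 → [1, 5, 4, 5]
insert 0 at 3 → [1, 5, 4, 0, 5]
a[-1] = a[0]-a[-1] = 1-5 = -4 → [1, 5, 4, 0, -4]
reverse → [-4, 0, 4, 5, 1]
append 2 → [-4, 0, 4, 5, 1, 2]
pop(5) removes 2 → [-4, 0, 4, 5, 1]
pop() removes 1 → [-4, 0, 4, 5]
sum = 5

5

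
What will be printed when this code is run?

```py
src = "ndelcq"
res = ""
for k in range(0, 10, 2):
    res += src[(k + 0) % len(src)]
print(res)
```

necne

k=0: add src[0]='n' → 'n'
k=2: add src[2]='e' → 'ne'
k=4: add src[4]='c' → 'nec'
k=6: add src[0]='n' → 'necn'
k=8: add src[2]='e' → 'necne'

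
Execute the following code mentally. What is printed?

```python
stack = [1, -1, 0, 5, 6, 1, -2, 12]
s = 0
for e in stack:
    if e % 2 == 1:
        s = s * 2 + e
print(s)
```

e=1: odd, s = 0*2+1 = 1
e=-1: odd, s = 1*2+(-1) = 1
e=0: not odd
e=5: odd, s = 1*2+5 = 7
e=6: not odd
e=1: odd, s = 7*2+1 = 15
e=-2: not odd
e=12: not odd

15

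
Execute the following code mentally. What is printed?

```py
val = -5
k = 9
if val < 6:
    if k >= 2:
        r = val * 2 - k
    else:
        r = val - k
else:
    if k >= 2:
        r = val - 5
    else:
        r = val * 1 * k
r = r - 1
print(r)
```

-20

val=-5, k=9
val < 6 is True; k >= 2 is True
→ r = val * 2 - k = -19
r = (-19)-1 = -20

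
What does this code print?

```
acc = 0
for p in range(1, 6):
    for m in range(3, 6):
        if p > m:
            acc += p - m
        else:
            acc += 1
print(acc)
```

16

p=1,m=3: not 1>3, acc = 0+1 = 1
p=1,m=4: not 1>4, acc = 1+1 = 2
p=1,m=5: not 1>5, acc = 2+1 = 3
p=2,m=3: not 2>3, acc = 3+1 = 4
p=2,m=4: not 2>4, acc = 4+1 = 5
p=2,m=5: not 2>5, acc = 5+1 = 6
p=3,m=3: not 3>3, acc = 6+1 = 7
p=3,m=4: not 3>4, acc = 7+1 = 8
p=3,m=5: not 3>5, acc = 8+1 = 9
p=4,m=3: 4>3, acc = 9+1 = 10
p=4,m=4: not 4>4, acc = 10+1 = 11
p=4,m=5: not 4>5, acc = 11+1 = 12
p=5,m=3: 5>3, acc = 12+2 = 14
p=5,m=4: 5>4, acc = 14+1 = 15
p=5,m=5: not 5>5, acc = 15+1 = 16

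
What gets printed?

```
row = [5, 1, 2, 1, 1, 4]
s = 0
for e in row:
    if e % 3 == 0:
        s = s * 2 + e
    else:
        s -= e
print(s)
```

-14

e=5: not %3==0, s = 0-5 = -5
e=1: not %3==0, s = (-5)-1 = -6
e=2: not %3==0, s = (-6)-2 = -8
e=1: not %3==0, s = (-8)-1 = -9
e=1: not %3==0, s = (-9)-1 = -10
e=4: not %3==0, s = (-10)-4 = -14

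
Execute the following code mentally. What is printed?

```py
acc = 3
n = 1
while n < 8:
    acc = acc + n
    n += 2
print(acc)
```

n=1: acc = 3+1 = 4
n=3: acc = 4+3 = 7
n=5: acc = 7+5 = 12
n=7: acc = 12+7 = 19

19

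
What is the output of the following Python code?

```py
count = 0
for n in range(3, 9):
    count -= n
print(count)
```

-33

n=3: count = 0-3 = -3
n=4: count = (-3)-4 = -7
n=5: count = (-7)-5 = -12
n=6: count = (-12)-6 = -18
n=7: count = (-18)-7 = -25
n=8: count = (-25)-8 = -33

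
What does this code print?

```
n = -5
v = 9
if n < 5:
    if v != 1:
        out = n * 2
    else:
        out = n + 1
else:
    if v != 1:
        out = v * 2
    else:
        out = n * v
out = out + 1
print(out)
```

-9

n=-5, v=9
n < 5 is True; v != 1 is True
→ out = n * 2 = -10
out = (-10)+1 = -9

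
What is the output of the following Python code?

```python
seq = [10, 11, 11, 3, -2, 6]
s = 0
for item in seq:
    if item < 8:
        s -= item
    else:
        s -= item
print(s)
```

item=10: not <8, s = 0-10 = -10
item=11: not <8, s = (-10)-11 = -21
item=11: not <8, s = (-21)-11 = -32
item=3: <8, s = (-32)-3 = -35
item=-2: <8, s = (-35)-(-2) = -33
item=6: <8, s = (-33)-6 = -39

-39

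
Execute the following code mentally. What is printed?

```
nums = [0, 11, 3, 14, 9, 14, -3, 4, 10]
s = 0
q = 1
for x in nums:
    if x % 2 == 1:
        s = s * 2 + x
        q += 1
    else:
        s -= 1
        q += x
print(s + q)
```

x=0: not odd, s = 0-1 = -1; q=1
x=11: odd, s = (-1)*2+11 = 9; q=2
x=3: odd, s = 9*2+3 = 21; q=3
x=14: not odd, s = 21-1 = 20; q=17
x=9: odd, s = 20*2+9 = 49; q=18
x=14: not odd, s = 49-1 = 48; q=32
x=-3: odd, s = 48*2+(-3) = 93; q=33
x=4: not odd, s = 93-1 = 92; q=37
x=10: not odd, s = 92-1 = 91; q=47
s+q = 91+47 = 138

138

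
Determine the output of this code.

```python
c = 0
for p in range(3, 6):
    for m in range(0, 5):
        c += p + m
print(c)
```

90

p=3,m=0: c = 0+3 = 3
p=3,m=1: c = 3+4 = 7
p=3,m=2: c = 7+5 = 12
p=3,m=3: c = 12+6 = 18
p=3,m=4: c = 18+7 = 25
p=4,m=0: c = 25+4 = 29
p=4,m=1: c = 29+5 = 34
p=4,m=2: c = 34+6 = 40
p=4,m=3: c = 40+7 = 47
p=4,m=4: c = 47+8 = 55
p=5,m=0: c = 55+5 = 60
p=5,m=1: c = 60+6 = 66
p=5,m=2: c = 66+7 = 73
p=5,m=3: c = 73+8 = 81
p=5,m=4: c = 81+9 = 90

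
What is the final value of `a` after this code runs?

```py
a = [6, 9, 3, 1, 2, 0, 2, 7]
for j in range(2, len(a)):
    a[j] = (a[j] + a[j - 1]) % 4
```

[6, 9, 0, 1, 3, 3, 1, 0]

j=2: a[2] = (3+9)%4 = 0 → [6, 9, 0, 1, 2, 0, 2, 7]
j=3: a[3] = (1+0)%4 = 1 → [6, 9, 0, 1, 2, 0, 2, 7]
j=4: a[4] = (2+1)%4 = 3 → [6, 9, 0, 1, 3, 0, 2, 7]
j=5: a[5] = (0+3)%4 = 3 → [6, 9, 0, 1, 3, 3, 2, 7]
j=6: a[6] = (2+3)%4 = 1 → [6, 9, 0, 1, 3, 3, 1, 7]
j=7: a[7] = (7+1)%4 = 0 → [6, 9, 0, 1, 3, 3, 1, 0]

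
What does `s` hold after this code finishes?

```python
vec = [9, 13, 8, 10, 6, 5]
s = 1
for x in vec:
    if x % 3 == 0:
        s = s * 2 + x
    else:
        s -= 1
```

x=9: %3==0, s = 1*2+9 = 11
x=13: not %3==0, s = 11-1 = 10
x=8: not %3==0, s = 10-1 = 9
x=10: not %3==0, s = 9-1 = 8
x=6: %3==0, s = 8*2+6 = 22
x=5: not %3==0, s = 22-1 = 21

21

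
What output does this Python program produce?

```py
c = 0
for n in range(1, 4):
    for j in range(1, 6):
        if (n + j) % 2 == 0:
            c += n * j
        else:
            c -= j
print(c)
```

27

n=1,j=1: even sum, c = 0+1 = 1
n=1,j=2: odd sum, c = 1-2 = -1
n=1,j=3: even sum, c = (-1)+3 = 2
n=1,j=4: odd sum, c = 2-4 = -2
n=1,j=5: even sum, c = (-2)+5 = 3
n=2,j=1: odd sum, c = 3-1 = 2
n=2,j=2: even sum, c = 2+4 = 6
n=2,j=3: odd sum, c = 6-3 = 3
n=2,j=4: even sum, c = 3+8 = 11
n=2,j=5: odd sum, c = 11-5 = 6
n=3,j=1: even sum, c = 6+3 = 9
n=3,j=2: odd sum, c = 9-2 = 7
n=3,j=3: even sum, c = 7+9 = 16
n=3,j=4: odd sum, c = 16-4 = 12
n=3,j=5: even sum, c = 12+15 = 27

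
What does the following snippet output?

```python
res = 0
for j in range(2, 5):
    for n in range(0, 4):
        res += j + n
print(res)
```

j=2,n=0: res = 0+2 = 2
j=2,n=1: res = 2+3 = 5
j=2,n=2: res = 5+4 = 9
j=2,n=3: res = 9+5 = 14
j=3,n=0: res = 14+3 = 17
j=3,n=1: res = 17+4 = 21
j=3,n=2: res = 21+5 = 26
j=3,n=3: res = 26+6 = 32
j=4,n=0: res = 32+4 = 36
j=4,n=1: res = 36+5 = 41
j=4,n=2: res = 41+6 = 47
j=4,n=3: res = 47+7 = 54

54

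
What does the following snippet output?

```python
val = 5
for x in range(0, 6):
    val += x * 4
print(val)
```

x=0: val = 5+0*4 = 5
x=1: val = 5+1*4 = 9
x=2: val = 9+2*4 = 17
x=3: val = 17+3*4 = 29
x=4: val = 29+4*4 = 45
x=5: val = 45+5*4 = 65

65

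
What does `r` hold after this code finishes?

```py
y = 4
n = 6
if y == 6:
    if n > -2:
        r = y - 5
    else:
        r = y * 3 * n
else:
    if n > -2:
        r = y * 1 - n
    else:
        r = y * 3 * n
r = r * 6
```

y=4, n=6
y == 6 is False; n > -2 is True
→ r = y * 1 - n = -2
r = (-2)*6 = -12

-12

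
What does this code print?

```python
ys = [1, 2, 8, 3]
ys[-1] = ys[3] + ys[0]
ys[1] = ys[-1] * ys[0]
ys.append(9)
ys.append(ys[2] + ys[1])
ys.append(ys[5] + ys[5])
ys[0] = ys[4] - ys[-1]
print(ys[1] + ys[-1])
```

28

ys[-1] = ys[3]+ys[0] = 3+1 = 4 → [1, 2, 8, 4]
ys[1] = ys[-1]*ys[0] = 4*1 = 4 → [1, 4, 8, 4]
append 9 → [1, 4, 8, 4, 9]
append ys[2]+ys[1] = 8+4 = 12 → [1, 4, 8, 4, 9, 12]
append ys[5]+ys[5] = 12+12 = 24 → [1, 4, 8, 4, 9, 12, 24]
ys[0] = ys[4]-ys[-1] = 9-24 = -15 → [-15, 4, 8, 4, 9, 12, 24]
ys[1]+ys[-1] = 4+24 = 28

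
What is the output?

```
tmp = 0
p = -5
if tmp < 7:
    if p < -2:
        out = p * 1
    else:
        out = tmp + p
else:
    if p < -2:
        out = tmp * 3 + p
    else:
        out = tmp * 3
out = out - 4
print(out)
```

-9

tmp=0, p=-5
tmp < 7 is True; p < -2 is True
→ out = p * 1 = -5
out = (-5)-4 = -9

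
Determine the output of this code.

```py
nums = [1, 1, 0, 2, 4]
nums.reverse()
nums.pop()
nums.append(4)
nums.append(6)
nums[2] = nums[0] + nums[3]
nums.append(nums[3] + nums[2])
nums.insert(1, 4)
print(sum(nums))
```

reverse → [4, 2, 0, 1, 1]
pop() removes 1 → [4, 2, 0, 1]
append 4 → [4, 2, 0, 1, 4]
append 6 → [4, 2, 0, 1, 4, 6]
nums[2] = nums[0]+nums[3] = 4+1 = 5 → [4, 2, 5, 1, 4, 6]
append nums[3]+nums[2] = 1+5 = 6 → [4, 2, 5, 1, 4, 6, 6]
insert 4 at 1 → [4, 4, 2, 5, 1, 4, 6, 6]
sum = 32

32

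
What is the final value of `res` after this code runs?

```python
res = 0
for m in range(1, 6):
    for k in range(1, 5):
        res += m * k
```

150

m=1,k=1: res = 0+1 = 1
m=1,k=2: res = 1+2 = 3
m=1,k=3: res = 3+3 = 6
m=1,k=4: res = 6+4 = 10
m=2,k=1: res = 10+2 = 12
m=2,k=2: res = 12+4 = 16
m=2,k=3: res = 16+6 = 22
m=2,k=4: res = 22+8 = 30
m=3,k=1: res = 30+3 = 33
m=3,k=2: res = 33+6 = 39
m=3,k=3: res = 39+9 = 48
m=3,k=4: res = 48+12 = 60
m=4,k=1: res = 60+4 = 64
m=4,k=2: res = 64+8 = 72
m=4,k=3: res = 72+12 = 84
m=4,k=4: res = 84+16 = 100
m=5,k=1: res = 100+5 = 105
m=5,k=2: res = 105+10 = 115
m=5,k=3: res = 115+15 = 130
m=5,k=4: res = 130+20 = 150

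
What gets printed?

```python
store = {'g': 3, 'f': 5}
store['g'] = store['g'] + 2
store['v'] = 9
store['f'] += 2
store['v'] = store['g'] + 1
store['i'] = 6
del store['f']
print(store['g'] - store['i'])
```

store['g'] = store['g']+2 = 5 → {'g': 5, 'f': 5}
store['v'] = 9 → {'g': 5, 'f': 5, 'v': 9}
store['f'] = 5+2 = 7 → {'g': 5, 'f': 7, 'v': 9}
store['v'] = store['g']+1 = 6 → {'g': 5, 'f': 7, 'v': 6}
store['i'] = 6 → {'g': 5, 'f': 7, 'v': 6, 'i': 6}
del 'f' → {'g': 5, 'v': 6, 'i': 6}
store['g']-store['i'] = 5-6 = -1

-1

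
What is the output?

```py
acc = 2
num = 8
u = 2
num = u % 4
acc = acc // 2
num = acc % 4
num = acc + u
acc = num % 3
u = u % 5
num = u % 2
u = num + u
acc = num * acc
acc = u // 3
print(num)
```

0

num = 2%4 = 2
acc = 2//2 = 1
num = 1%4 = 1
num = 1+2 = 3
acc = 3%3 = 0
u = 2%5 = 2
num = 2%2 = 0
u = 0+2 = 2
acc = 0*0 = 0
acc = 2//3 = 0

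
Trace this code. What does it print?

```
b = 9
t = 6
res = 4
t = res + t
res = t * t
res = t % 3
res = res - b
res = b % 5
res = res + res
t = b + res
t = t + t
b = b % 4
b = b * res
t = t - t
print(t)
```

0

t = 4+6 = 10
res = 10*10 = 100
res = 10%3 = 1
res = 1-9 = -8
res = 9%5 = 4
res = 4+4 = 8
t = 9+8 = 17
t = 17+17 = 34
b = 9%4 = 1
b = 1*8 = 8
t = 34-34 = 0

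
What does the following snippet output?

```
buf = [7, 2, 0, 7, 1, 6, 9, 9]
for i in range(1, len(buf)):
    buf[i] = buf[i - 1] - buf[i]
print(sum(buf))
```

-42

i=1: buf[1] = 7-2 = 5 → [7, 5, 0, 7, 1, 6, 9, 9]
i=2: buf[2] = 5-0 = 5 → [7, 5, 5, 7, 1, 6, 9, 9]
i=3: buf[3] = 5-7 = -2 → [7, 5, 5, -2, 1, 6, 9, 9]
i=4: buf[4] = (-2)-1 = -3 → [7, 5, 5, -2, -3, 6, 9, 9]
i=5: buf[5] = (-3)-6 = -9 → [7, 5, 5, -2, -3, -9, 9, 9]
i=6: buf[6] = (-9)-9 = -18 → [7, 5, 5, -2, -3, -9, -18, 9]
i=7: buf[7] = (-18)-9 = -27 → [7, 5, 5, -2, -3, -9, -18, -27]
sum = -42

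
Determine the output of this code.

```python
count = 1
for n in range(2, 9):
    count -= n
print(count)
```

-34

n=2: count = 1-2 = -1
n=3: count = (-1)-3 = -4
n=4: count = (-4)-4 = -8
n=5: count = (-8)-5 = -13
n=6: count = (-13)-6 = -19
n=7: count = (-19)-7 = -26
n=8: count = (-26)-8 = -34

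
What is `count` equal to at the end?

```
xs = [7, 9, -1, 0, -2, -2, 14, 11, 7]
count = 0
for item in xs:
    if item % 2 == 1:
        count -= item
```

item=7: odd, count = 0-7 = -7
item=9: odd, count = (-7)-9 = -16
item=-1: odd, count = (-16)-(-1) = -15
item=0: not odd
item=-2: not odd
item=-2: not odd
item=14: not odd
item=11: odd, count = (-15)-11 = -26
item=7: odd, count = (-26)-7 = -33

-33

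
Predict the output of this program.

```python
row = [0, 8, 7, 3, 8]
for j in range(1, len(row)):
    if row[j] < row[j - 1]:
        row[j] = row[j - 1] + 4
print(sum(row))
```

56

j=1: 8>=0, unchanged → [0, 8, 7, 3, 8]
j=2: 7<8, row[2] = 8+4 = 12 → [0, 8, 12, 3, 8]
j=3: 3<12, row[3] = 12+4 = 16 → [0, 8, 12, 16, 8]
j=4: 8<16, row[4] = 16+4 = 20 → [0, 8, 12, 16, 20]
sum = 56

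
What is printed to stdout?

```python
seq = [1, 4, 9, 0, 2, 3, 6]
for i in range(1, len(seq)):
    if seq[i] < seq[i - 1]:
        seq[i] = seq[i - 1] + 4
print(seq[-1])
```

25

i=1: 4>=1, unchanged → [1, 4, 9, 0, 2, 3, 6]
i=2: 9>=4, unchanged → [1, 4, 9, 0, 2, 3, 6]
i=3: 0<9, seq[3] = 9+4 = 13 → [1, 4, 9, 13, 2, 3, 6]
i=4: 2<13, seq[4] = 13+4 = 17 → [1, 4, 9, 13, 17, 3, 6]
i=5: 3<17, seq[5] = 17+4 = 21 → [1, 4, 9, 13, 17, 21, 6]
i=6: 6<21, seq[6] = 21+4 = 25 → [1, 4, 9, 13, 17, 21, 25]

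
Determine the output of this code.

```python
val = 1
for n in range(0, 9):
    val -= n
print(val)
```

-35

n=0: val = 1-0 = 1
n=1: val = 1-1 = 0
n=2: val = 0-2 = -2
n=3: val = (-2)-3 = -5
n=4: val = (-5)-4 = -9
n=5: val = (-9)-5 = -14
n=6: val = (-14)-6 = -20
n=7: val = (-20)-7 = -27
n=8: val = (-27)-8 = -35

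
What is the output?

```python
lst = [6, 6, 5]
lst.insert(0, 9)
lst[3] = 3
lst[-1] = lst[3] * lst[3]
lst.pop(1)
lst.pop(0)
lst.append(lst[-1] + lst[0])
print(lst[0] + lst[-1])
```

21

insert 9 at 0 → [9, 6, 6, 5]
lst[3] = 3 → [9, 6, 6, 3]
lst[-1] = lst[3]*lst[3] = 3*3 = 9 → [9, 6, 6, 9]
pop(1) removes 6 → [9, 6, 9]
pop(0) removes 9 → [6, 9]
append lst[-1]+lst[0] = 9+6 = 15 → [6, 9, 15]
lst[0]+lst[-1] = 6+15 = 21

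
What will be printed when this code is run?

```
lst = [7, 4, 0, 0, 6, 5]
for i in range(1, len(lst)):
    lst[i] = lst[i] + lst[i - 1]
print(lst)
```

i=1: lst[1] = 4+7 = 11 → [7, 11, 0, 0, 6, 5]
i=2: lst[2] = 0+11 = 11 → [7, 11, 11, 0, 6, 5]
i=3: lst[3] = 0+11 = 11 → [7, 11, 11, 11, 6, 5]
i=4: lst[4] = 6+11 = 17 → [7, 11, 11, 11, 17, 5]
i=5: lst[5] = 5+17 = 22 → [7, 11, 11, 11, 17, 22]

[7, 11, 11, 11, 17, 22]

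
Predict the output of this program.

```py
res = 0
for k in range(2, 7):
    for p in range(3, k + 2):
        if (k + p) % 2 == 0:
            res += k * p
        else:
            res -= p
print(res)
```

85

k=2,p=3: odd sum, res = 0-3 = -3
k=3,p=3: even sum, res = (-3)+9 = 6
k=3,p=4: odd sum, res = 6-4 = 2
k=4,p=3: odd sum, res = 2-3 = -1
k=4,p=4: even sum, res = (-1)+16 = 15
k=4,p=5: odd sum, res = 15-5 = 10
k=5,p=3: even sum, res = 10+15 = 25
k=5,p=4: odd sum, res = 25-4 = 21
k=5,p=5: even sum, res = 21+25 = 46
k=5,p=6: odd sum, res = 46-6 = 40
k=6,p=3: odd sum, res = 40-3 = 37
k=6,p=4: even sum, res = 37+24 = 61
k=6,p=5: odd sum, res = 61-5 = 56
k=6,p=6: even sum, res = 56+36 = 92
k=6,p=7: odd sum, res = 92-7 = 85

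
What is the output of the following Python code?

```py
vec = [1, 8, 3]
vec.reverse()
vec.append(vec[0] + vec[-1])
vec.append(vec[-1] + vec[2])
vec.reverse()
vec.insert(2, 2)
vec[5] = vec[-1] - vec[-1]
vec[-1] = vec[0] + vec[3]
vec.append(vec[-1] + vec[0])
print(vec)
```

reverse → [3, 8, 1]
append vec[0]+vec[-1] = 3+1 = 4 → [3, 8, 1, 4]
append vec[-1]+vec[2] = 4+1 = 5 → [3, 8, 1, 4, 5]
reverse → [5, 4, 1, 8, 3]
insert 2 at 2 → [5, 4, 2, 1, 8, 3]
vec[5] = vec[-1]-vec[-1] = 3-3 = 0 → [5, 4, 2, 1, 8, 0]
vec[-1] = vec[0]+vec[3] = 5+1 = 6 → [5, 4, 2, 1, 8, 6]
append vec[-1]+vec[0] = 6+5 = 11 → [5, 4, 2, 1, 8, 6, 11]

[5, 4, 2, 1, 8, 6, 11]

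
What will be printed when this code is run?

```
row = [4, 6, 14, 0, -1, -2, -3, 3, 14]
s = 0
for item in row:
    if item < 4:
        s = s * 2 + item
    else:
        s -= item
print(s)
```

item=4: not <4, s = 0-4 = -4
item=6: not <4, s = (-4)-6 = -10
item=14: not <4, s = (-10)-14 = -24
item=0: <4, s = (-24)*2+0 = -48
item=-1: <4, s = (-48)*2+(-1) = -97
item=-2: <4, s = (-97)*2+(-2) = -196
item=-3: <4, s = (-196)*2+(-3) = -395
item=3: <4, s = (-395)*2+3 = -787
item=14: not <4, s = (-787)-14 = -801

-801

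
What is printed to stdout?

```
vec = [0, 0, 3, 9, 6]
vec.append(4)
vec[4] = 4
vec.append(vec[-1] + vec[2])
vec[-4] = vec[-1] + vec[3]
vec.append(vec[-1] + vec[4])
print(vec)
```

append 4 → [0, 0, 3, 9, 6, 4]
vec[4] = 4 → [0, 0, 3, 9, 4, 4]
append vec[-1]+vec[2] = 4+3 = 7 → [0, 0, 3, 9, 4, 4, 7]
vec[-4] = vec[-1]+vec[3] = 7+9 = 16 → [0, 0, 3, 16, 4, 4, 7]
append vec[-1]+vec[4] = 7+4 = 11 → [0, 0, 3, 16, 4, 4, 7, 11]

[0, 0, 3, 16, 4, 4, 7, 11]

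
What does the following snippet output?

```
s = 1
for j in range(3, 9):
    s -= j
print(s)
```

j=3: s = 1-3 = -2
j=4: s = (-2)-4 = -6
j=5: s = (-6)-5 = -11
j=6: s = (-11)-6 = -17
j=7: s = (-17)-7 = -24
j=8: s = (-24)-8 = -32

-32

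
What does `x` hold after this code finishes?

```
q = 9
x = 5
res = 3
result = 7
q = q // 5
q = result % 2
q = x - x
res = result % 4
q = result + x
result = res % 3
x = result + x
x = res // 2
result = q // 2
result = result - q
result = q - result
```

1

q = 9//5 = 1
q = 7%2 = 1
q = 5-5 = 0
res = 7%4 = 3
q = 7+5 = 12
result = 3%3 = 0
x = 0+5 = 5
x = 3//2 = 1
result = 12//2 = 6
result = 6-12 = -6
result = 12-(-6) = 18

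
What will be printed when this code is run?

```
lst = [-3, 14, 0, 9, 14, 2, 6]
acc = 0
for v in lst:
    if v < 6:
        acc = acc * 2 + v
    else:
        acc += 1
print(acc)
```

-1

v=-3: <6, acc = 0*2+(-3) = -3
v=14: not <6, acc = (-3)+1 = -2
v=0: <6, acc = (-2)*2+0 = -4
v=9: not <6, acc = (-4)+1 = -3
v=14: not <6, acc = (-3)+1 = -2
v=2: <6, acc = (-2)*2+2 = -2
v=6: not <6, acc = (-2)+1 = -1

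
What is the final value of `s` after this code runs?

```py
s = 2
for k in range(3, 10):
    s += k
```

44

k=3: s = 2+3 = 5
k=4: s = 5+4 = 9
k=5: s = 9+5 = 14
k=6: s = 14+6 = 20
k=7: s = 20+7 = 27
k=8: s = 27+8 = 35
k=9: s = 35+9 = 44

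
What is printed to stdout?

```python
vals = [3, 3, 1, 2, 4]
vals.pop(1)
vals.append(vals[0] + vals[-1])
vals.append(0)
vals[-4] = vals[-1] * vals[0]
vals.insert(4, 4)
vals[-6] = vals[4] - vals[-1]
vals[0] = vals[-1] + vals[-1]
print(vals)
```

[0, 4, 0, 4, 4, 7, 0]

pop(1) removes 3 → [3, 1, 2, 4]
append vals[0]+vals[-1] = 3+4 = 7 → [3, 1, 2, 4, 7]
append 0 → [3, 1, 2, 4, 7, 0]
vals[-4] = vals[-1]*vals[0] = 0*3 = 0 → [3, 1, 0, 4, 7, 0]
insert 4 at 4 → [3, 1, 0, 4, 4, 7, 0]
vals[-6] = vals[4]-vals[-1] = 4-0 = 4 → [3, 4, 0, 4, 4, 7, 0]
vals[0] = vals[-1]+vals[-1] = 0+0 = 0 → [0, 4, 0, 4, 4, 7, 0]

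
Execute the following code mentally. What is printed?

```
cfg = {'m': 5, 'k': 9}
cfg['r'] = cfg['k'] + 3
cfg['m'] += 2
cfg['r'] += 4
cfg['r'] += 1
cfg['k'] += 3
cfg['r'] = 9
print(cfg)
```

cfg['r'] = cfg['k']+3 = 12 → {'m': 5, 'k': 9, 'r': 12}
cfg['m'] = 5+2 = 7 → {'m': 7, 'k': 9, 'r': 12}
cfg['r'] = 12+4 = 16 → {'m': 7, 'k': 9, 'r': 16}
cfg['r'] = 16+1 = 17 → {'m': 7, 'k': 9, 'r': 17}
cfg['k'] = 9+3 = 12 → {'m': 7, 'k': 12, 'r': 17}
cfg['r'] = 9 → {'m': 7, 'k': 12, 'r': 9}

{'m': 7, 'k': 12, 'r': 9}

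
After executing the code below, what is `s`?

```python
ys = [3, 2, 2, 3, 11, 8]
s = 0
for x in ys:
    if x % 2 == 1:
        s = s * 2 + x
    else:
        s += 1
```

38

x=3: odd, s = 0*2+3 = 3
x=2: not odd, s = 3+1 = 4
x=2: not odd, s = 4+1 = 5
x=3: odd, s = 5*2+3 = 13
x=11: odd, s = 13*2+11 = 37
x=8: not odd, s = 37+1 = 38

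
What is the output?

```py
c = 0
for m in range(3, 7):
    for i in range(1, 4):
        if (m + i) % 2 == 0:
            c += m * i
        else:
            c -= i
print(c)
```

40

m=3,i=1: even sum, c = 0+3 = 3
m=3,i=2: odd sum, c = 3-2 = 1
m=3,i=3: even sum, c = 1+9 = 10
m=4,i=1: odd sum, c = 10-1 = 9
m=4,i=2: even sum, c = 9+8 = 17
m=4,i=3: odd sum, c = 17-3 = 14
m=5,i=1: even sum, c = 14+5 = 19
m=5,i=2: odd sum, c = 19-2 = 17
m=5,i=3: even sum, c = 17+15 = 32
m=6,i=1: odd sum, c = 32-1 = 31
m=6,i=2: even sum, c = 31+12 = 43
m=6,i=3: odd sum, c = 43-3 = 40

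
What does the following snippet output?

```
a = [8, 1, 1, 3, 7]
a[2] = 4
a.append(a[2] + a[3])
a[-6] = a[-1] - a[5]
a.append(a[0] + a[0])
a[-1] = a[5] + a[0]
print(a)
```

[0, 1, 4, 3, 7, 7, 7]

a[2] = 4 → [8, 1, 4, 3, 7]
append a[2]+a[3] = 4+3 = 7 → [8, 1, 4, 3, 7, 7]
a[-6] = a[-1]-a[5] = 7-7 = 0 → [0, 1, 4, 3, 7, 7]
append a[0]+a[0] = 0+0 = 0 → [0, 1, 4, 3, 7, 7, 0]
a[-1] = a[5]+a[0] = 7+0 = 7 → [0, 1, 4, 3, 7, 7, 7]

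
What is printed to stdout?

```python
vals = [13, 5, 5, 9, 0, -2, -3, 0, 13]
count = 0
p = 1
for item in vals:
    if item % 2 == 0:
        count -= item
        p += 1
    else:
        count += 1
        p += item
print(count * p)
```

item=13: not even, count = 0+1 = 1; p=14
item=5: not even, count = 1+1 = 2; p=19
item=5: not even, count = 2+1 = 3; p=24
item=9: not even, count = 3+1 = 4; p=33
item=0: even, count = 4-0 = 4; p=34
item=-2: even, count = 4-(-2) = 6; p=35
item=-3: not even, count = 6+1 = 7; p=32
item=0: even, count = 7-0 = 7; p=33
item=13: not even, count = 7+1 = 8; p=46
count*p = 8*46 = 368

368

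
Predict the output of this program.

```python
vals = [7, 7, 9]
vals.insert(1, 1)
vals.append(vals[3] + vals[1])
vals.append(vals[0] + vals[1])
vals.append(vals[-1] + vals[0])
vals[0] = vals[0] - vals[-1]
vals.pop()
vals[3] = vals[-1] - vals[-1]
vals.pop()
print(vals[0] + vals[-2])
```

-8

insert 1 at 1 → [7, 1, 7, 9]
append vals[3]+vals[1] = 9+1 = 10 → [7, 1, 7, 9, 10]
append vals[0]+vals[1] = 7+1 = 8 → [7, 1, 7, 9, 10, 8]
append vals[-1]+vals[0] = 8+7 = 15 → [7, 1, 7, 9, 10, 8, 15]
vals[0] = vals[0]-vals[-1] = 7-15 = -8 → [-8, 1, 7, 9, 10, 8, 15]
pop() removes 15 → [-8, 1, 7, 9, 10, 8]
vals[3] = vals[-1]-vals[-1] = 8-8 = 0 → [-8, 1, 7, 0, 10, 8]
pop() removes 8 → [-8, 1, 7, 0, 10]
vals[0]+vals[-2] = (-8)+0 = -8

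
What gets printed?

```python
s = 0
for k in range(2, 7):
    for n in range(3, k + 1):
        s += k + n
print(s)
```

k=3,n=3: s = 0+6 = 6
k=4,n=3: s = 6+7 = 13
k=4,n=4: s = 13+8 = 21
k=5,n=3: s = 21+8 = 29
k=5,n=4: s = 29+9 = 38
k=5,n=5: s = 38+10 = 48
k=6,n=3: s = 48+9 = 57
k=6,n=4: s = 57+10 = 67
k=6,n=5: s = 67+11 = 78
k=6,n=6: s = 78+12 = 90

90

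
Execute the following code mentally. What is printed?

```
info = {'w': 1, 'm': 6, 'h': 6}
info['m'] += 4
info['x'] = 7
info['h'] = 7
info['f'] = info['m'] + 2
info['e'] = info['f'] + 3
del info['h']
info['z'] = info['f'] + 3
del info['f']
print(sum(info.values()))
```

info['m'] = 6+4 = 10 → {'w': 1, 'm': 10, 'h': 6}
info['x'] = 7 → {'w': 1, 'm': 10, 'h': 6, 'x': 7}
info['h'] = 7 → {'w': 1, 'm': 10, 'h': 7, 'x': 7}
info['f'] = info['m']+2 = 12 → {'w': 1, 'm': 10, 'h': 7, 'x': 7, 'f': 12}
info['e'] = info['f']+3 = 15 → {'w': 1, 'm': 10, 'h': 7, 'x': 7, 'f': 12, 'e': 15}
del 'h' → {'w': 1, 'm': 10, 'x': 7, 'f': 12, 'e': 15}
info['z'] = info['f']+3 = 15 → {'w': 1, 'm': 10, 'x': 7, 'f': 12, 'e': 15, 'z': 15}
del 'f' → {'w': 1, 'm': 10, 'x': 7, 'e': 15, 'z': 15}
sum of values = 48

48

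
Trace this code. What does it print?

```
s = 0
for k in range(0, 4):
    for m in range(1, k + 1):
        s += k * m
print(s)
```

k=1,m=1: s = 0+1 = 1
k=2,m=1: s = 1+2 = 3
k=2,m=2: s = 3+4 = 7
k=3,m=1: s = 7+3 = 10
k=3,m=2: s = 10+6 = 16
k=3,m=3: s = 16+9 = 25

25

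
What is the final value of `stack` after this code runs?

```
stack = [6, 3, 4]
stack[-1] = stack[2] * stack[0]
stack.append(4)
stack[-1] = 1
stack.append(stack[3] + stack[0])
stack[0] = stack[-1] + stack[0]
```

[13, 3, 24, 1, 7]

stack[-1] = stack[2]*stack[0] = 4*6 = 24 → [6, 3, 24]
append 4 → [6, 3, 24, 4]
stack[-1] = 1 → [6, 3, 24, 1]
append stack[3]+stack[0] = 1+6 = 7 → [6, 3, 24, 1, 7]
stack[0] = stack[-1]+stack[0] = 7+6 = 13 → [13, 3, 24, 1, 7]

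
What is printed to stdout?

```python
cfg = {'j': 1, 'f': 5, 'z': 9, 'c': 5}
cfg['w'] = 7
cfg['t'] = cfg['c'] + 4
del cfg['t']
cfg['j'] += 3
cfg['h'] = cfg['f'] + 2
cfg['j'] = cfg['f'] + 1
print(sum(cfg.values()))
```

cfg['w'] = 7 → {'j': 1, 'f': 5, 'z': 9, 'c': 5, 'w': 7}
cfg['t'] = cfg['c']+4 = 9 → {'j': 1, 'f': 5, 'z': 9, 'c': 5, 'w': 7, 't': 9}
del 't' → {'j': 1, 'f': 5, 'z': 9, 'c': 5, 'w': 7}
cfg['j'] = 1+3 = 4 → {'j': 4, 'f': 5, 'z': 9, 'c': 5, 'w': 7}
cfg['h'] = cfg['f']+2 = 7 → {'j': 4, 'f': 5, 'z': 9, 'c': 5, 'w': 7, 'h': 7}
cfg['j'] = cfg['f']+1 = 6 → {'j': 6, 'f': 5, 'z': 9, 'c': 5, 'w': 7, 'h': 7}
sum of values = 39

39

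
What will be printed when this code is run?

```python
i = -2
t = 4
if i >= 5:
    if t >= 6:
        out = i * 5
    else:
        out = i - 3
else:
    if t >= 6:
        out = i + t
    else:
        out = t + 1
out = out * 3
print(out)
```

15

i=-2, t=4
i >= 5 is False; t >= 6 is False
→ out = t + 1 = 5
out = 5*3 = 15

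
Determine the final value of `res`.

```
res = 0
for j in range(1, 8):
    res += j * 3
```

j=1: res = 0+1*3 = 3
j=2: res = 3+2*3 = 9
j=3: res = 9+3*3 = 18
j=4: res = 18+4*3 = 30
j=5: res = 30+5*3 = 45
j=6: res = 45+6*3 = 63
j=7: res = 63+7*3 = 84

84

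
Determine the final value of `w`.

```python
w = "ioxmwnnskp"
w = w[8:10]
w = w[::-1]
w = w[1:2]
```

'k'

slice [8:10] → 'kp'
reverse → 'pk'
slice [1:2] → 'k'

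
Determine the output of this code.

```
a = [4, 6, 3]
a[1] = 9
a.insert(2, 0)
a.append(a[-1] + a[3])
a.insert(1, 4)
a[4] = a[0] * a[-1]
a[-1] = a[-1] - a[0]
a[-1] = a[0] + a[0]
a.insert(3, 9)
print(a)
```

[4, 4, 9, 9, 0, 24, 8]

a[1] = 9 → [4, 9, 3]
insert 0 at 2 → [4, 9, 0, 3]
append a[-1]+a[3] = 3+3 = 6 → [4, 9, 0, 3, 6]
insert 4 at 1 → [4, 4, 9, 0, 3, 6]
a[4] = a[0]*a[-1] = 4*6 = 24 → [4, 4, 9, 0, 24, 6]
a[-1] = a[-1]-a[0] = 6-4 = 2 → [4, 4, 9, 0, 24, 2]
a[-1] = a[0]+a[0] = 4+4 = 8 → [4, 4, 9, 0, 24, 8]
insert 9 at 3 → [4, 4, 9, 9, 0, 24, 8]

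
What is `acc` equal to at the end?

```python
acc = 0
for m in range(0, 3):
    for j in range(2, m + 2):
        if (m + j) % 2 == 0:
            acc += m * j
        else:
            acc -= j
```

m=1,j=2: odd sum, acc = 0-2 = -2
m=2,j=2: even sum, acc = (-2)+4 = 2
m=2,j=3: odd sum, acc = 2-3 = -1

-1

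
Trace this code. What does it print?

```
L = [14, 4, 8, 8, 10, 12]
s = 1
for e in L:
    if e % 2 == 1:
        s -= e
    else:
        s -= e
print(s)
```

-55

e=14: not odd, s = 1-14 = -13
e=4: not odd, s = (-13)-4 = -17
e=8: not odd, s = (-17)-8 = -25
e=8: not odd, s = (-25)-8 = -33
e=10: not odd, s = (-33)-10 = -43
e=12: not odd, s = (-43)-12 = -55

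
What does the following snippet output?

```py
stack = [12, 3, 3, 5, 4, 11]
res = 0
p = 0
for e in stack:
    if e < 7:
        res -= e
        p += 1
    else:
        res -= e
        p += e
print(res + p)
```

-11

e=12: not <7, res = 0-12 = -12; p=12
e=3: <7, res = (-12)-3 = -15; p=13
e=3: <7, res = (-15)-3 = -18; p=14
e=5: <7, res = (-18)-5 = -23; p=15
e=4: <7, res = (-23)-4 = -27; p=16
e=11: not <7, res = (-27)-11 = -38; p=27
res+p = (-38)+27 = -11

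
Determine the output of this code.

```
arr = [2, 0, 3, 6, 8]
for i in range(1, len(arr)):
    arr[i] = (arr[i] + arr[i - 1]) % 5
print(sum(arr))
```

9

i=1: arr[1] = (0+2)%5 = 2 → [2, 2, 3, 6, 8]
i=2: arr[2] = (3+2)%5 = 0 → [2, 2, 0, 6, 8]
i=3: arr[3] = (6+0)%5 = 1 → [2, 2, 0, 1, 8]
i=4: arr[4] = (8+1)%5 = 4 → [2, 2, 0, 1, 4]
sum = 9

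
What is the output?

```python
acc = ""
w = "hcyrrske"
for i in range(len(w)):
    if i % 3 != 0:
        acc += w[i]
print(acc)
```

cyrse

i=0: skip
i=1: add 'c' → 'c'
i=2: add 'y' → 'cy'
i=3: skip
i=4: add 'r' → 'cyr'
i=5: add 's' → 'cyrs'
i=6: skip
i=7: add 'e' → 'cyrse'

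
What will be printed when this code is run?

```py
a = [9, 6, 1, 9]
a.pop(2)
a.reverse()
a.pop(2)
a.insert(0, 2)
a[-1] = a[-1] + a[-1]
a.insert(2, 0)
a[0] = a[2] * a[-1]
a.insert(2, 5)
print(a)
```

pop(2) removes 1 → [9, 6, 9]
reverse → [9, 6, 9]
pop(2) removes 9 → [9, 6]
insert 2 at 0 → [2, 9, 6]
a[-1] = a[-1]+a[-1] = 6+6 = 12 → [2, 9, 12]
insert 0 at 2 → [2, 9, 0, 12]
a[0] = a[2]*a[-1] = 0*12 = 0 → [0, 9, 0, 12]
insert 5 at 2 → [0, 9, 5, 0, 12]

[0, 9, 5, 0, 12]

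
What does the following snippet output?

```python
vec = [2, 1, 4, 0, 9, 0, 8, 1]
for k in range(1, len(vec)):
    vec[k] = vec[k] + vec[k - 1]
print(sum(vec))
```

100

k=1: vec[1] = 1+2 = 3 → [2, 3, 4, 0, 9, 0, 8, 1]
k=2: vec[2] = 4+3 = 7 → [2, 3, 7, 0, 9, 0, 8, 1]
k=3: vec[3] = 0+7 = 7 → [2, 3, 7, 7, 9, 0, 8, 1]
k=4: vec[4] = 9+7 = 16 → [2, 3, 7, 7, 16, 0, 8, 1]
k=5: vec[5] = 0+16 = 16 → [2, 3, 7, 7, 16, 16, 8, 1]
k=6: vec[6] = 8+16 = 24 → [2, 3, 7, 7, 16, 16, 24, 1]
k=7: vec[7] = 1+24 = 25 → [2, 3, 7, 7, 16, 16, 24, 25]
sum = 100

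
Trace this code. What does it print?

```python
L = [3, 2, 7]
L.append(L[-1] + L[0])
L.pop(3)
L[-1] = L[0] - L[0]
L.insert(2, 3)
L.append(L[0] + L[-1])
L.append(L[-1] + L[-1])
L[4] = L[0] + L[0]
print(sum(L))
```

append L[-1]+L[0] = 7+3 = 10 → [3, 2, 7, 10]
pop(3) removes 10 → [3, 2, 7]
L[-1] = L[0]-L[0] = 3-3 = 0 → [3, 2, 0]
insert 3 at 2 → [3, 2, 3, 0]
append L[0]+L[-1] = 3+0 = 3 → [3, 2, 3, 0, 3]
append L[-1]+L[-1] = 3+3 = 6 → [3, 2, 3, 0, 3, 6]
L[4] = L[0]+L[0] = 3+3 = 6 → [3, 2, 3, 0, 6, 6]
sum = 20

20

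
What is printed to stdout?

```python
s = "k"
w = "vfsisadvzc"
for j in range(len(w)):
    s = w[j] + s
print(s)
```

j=0: prepend 'v' → 'vk'
j=1: prepend 'f' → 'fvk'
j=2: prepend 's' → 'sfvk'
j=3: prepend 'i' → 'isfvk'
j=4: prepend 's' → 'sisfvk'
j=5: prepend 'a' → 'asisfvk'
j=6: prepend 'd' → 'dasisfvk'
j=7: prepend 'v' → 'vdasisfvk'
j=8: prepend 'z' → 'zvdasisfvk'
j=9: prepend 'c' → 'czvdasisfvk'

czvdasisfvk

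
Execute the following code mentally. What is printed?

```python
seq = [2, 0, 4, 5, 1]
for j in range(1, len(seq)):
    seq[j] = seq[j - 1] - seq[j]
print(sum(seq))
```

-13

j=1: seq[1] = 2-0 = 2 → [2, 2, 4, 5, 1]
j=2: seq[2] = 2-4 = -2 → [2, 2, -2, 5, 1]
j=3: seq[3] = (-2)-5 = -7 → [2, 2, -2, -7, 1]
j=4: seq[4] = (-7)-1 = -8 → [2, 2, -2, -7, -8]
sum = -13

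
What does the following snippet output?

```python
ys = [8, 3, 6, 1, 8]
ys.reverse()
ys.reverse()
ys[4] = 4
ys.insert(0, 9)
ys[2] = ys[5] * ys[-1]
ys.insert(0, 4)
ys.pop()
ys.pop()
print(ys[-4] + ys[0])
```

reverse → [8, 1, 6, 3, 8]
reverse → [8, 3, 6, 1, 8]
ys[4] = 4 → [8, 3, 6, 1, 4]
insert 9 at 0 → [9, 8, 3, 6, 1, 4]
ys[2] = ys[5]*ys[-1] = 4*4 = 16 → [9, 8, 16, 6, 1, 4]
insert 4 at 0 → [4, 9, 8, 16, 6, 1, 4]
pop() removes 4 → [4, 9, 8, 16, 6, 1]
pop() removes 1 → [4, 9, 8, 16, 6]
ys[-4]+ys[0] = 9+4 = 13

13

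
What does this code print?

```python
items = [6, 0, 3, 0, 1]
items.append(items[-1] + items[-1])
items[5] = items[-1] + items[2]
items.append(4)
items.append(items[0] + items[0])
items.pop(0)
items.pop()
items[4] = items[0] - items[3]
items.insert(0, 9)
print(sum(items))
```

append items[-1]+items[-1] = 1+1 = 2 → [6, 0, 3, 0, 1, 2]
items[5] = items[-1]+items[2] = 2+3 = 5 → [6, 0, 3, 0, 1, 5]
append 4 → [6, 0, 3, 0, 1, 5, 4]
append items[0]+items[0] = 6+6 = 12 → [6, 0, 3, 0, 1, 5, 4, 12]
pop(0) removes 6 → [0, 3, 0, 1, 5, 4, 12]
pop() removes 12 → [0, 3, 0, 1, 5, 4]
items[4] = items[0]-items[3] = 0-1 = -1 → [0, 3, 0, 1, -1, 4]
insert 9 at 0 → [9, 0, 3, 0, 1, -1, 4]
sum = 16

16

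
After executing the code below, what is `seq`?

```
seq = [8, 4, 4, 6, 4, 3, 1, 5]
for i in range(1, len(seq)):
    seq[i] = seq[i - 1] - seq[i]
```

i=1: seq[1] = 8-4 = 4 → [8, 4, 4, 6, 4, 3, 1, 5]
i=2: seq[2] = 4-4 = 0 → [8, 4, 0, 6, 4, 3, 1, 5]
i=3: seq[3] = 0-6 = -6 → [8, 4, 0, -6, 4, 3, 1, 5]
i=4: seq[4] = (-6)-4 = -10 → [8, 4, 0, -6, -10, 3, 1, 5]
i=5: seq[5] = (-10)-3 = -13 → [8, 4, 0, -6, -10, -13, 1, 5]
i=6: seq[6] = (-13)-1 = -14 → [8, 4, 0, -6, -10, -13, -14, 5]
i=7: seq[7] = (-14)-5 = -19 → [8, 4, 0, -6, -10, -13, -14, -19]

[8, 4, 0, -6, -10, -13, -14, -19]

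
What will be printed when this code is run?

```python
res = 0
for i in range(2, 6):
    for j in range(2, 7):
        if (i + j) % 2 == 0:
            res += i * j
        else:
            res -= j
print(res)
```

i=2,j=2: even sum, res = 0+4 = 4
i=2,j=3: odd sum, res = 4-3 = 1
i=2,j=4: even sum, res = 1+8 = 9
i=2,j=5: odd sum, res = 9-5 = 4
i=2,j=6: even sum, res = 4+12 = 16
i=3,j=2: odd sum, res = 16-2 = 14
i=3,j=3: even sum, res = 14+9 = 23
i=3,j=4: odd sum, res = 23-4 = 19
i=3,j=5: even sum, res = 19+15 = 34
i=3,j=6: odd sum, res = 34-6 = 28
i=4,j=2: even sum, res = 28+8 = 36
i=4,j=3: odd sum, res = 36-3 = 33
i=4,j=4: even sum, res = 33+16 = 49
i=4,j=5: odd sum, res = 49-5 = 44
i=4,j=6: even sum, res = 44+24 = 68
i=5,j=2: odd sum, res = 68-2 = 66
i=5,j=3: even sum, res = 66+15 = 81
i=5,j=4: odd sum, res = 81-4 = 77
i=5,j=5: even sum, res = 77+25 = 102
i=5,j=6: odd sum, res = 102-6 = 96

96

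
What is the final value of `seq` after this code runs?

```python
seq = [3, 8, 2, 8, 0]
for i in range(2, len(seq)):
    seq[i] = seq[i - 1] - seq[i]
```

[3, 8, 6, -2, -2]

i=2: seq[2] = 8-2 = 6 → [3, 8, 6, 8, 0]
i=3: seq[3] = 6-8 = -2 → [3, 8, 6, -2, 0]
i=4: seq[4] = (-2)-0 = -2 → [3, 8, 6, -2, -2]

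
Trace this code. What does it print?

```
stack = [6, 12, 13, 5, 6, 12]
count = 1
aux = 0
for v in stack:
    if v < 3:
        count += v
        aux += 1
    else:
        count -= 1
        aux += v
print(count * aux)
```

-270

v=6: not <3, count = 1-1 = 0; aux=6
v=12: not <3, count = 0-1 = -1; aux=18
v=13: not <3, count = (-1)-1 = -2; aux=31
v=5: not <3, count = (-2)-1 = -3; aux=36
v=6: not <3, count = (-3)-1 = -4; aux=42
v=12: not <3, count = (-4)-1 = -5; aux=54
count*aux = (-5)*54 = -270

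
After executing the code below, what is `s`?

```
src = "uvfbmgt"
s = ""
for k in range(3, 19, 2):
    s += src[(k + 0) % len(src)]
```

'bgufmtvb'

k=3: add src[3]='b' → 'b'
k=5: add src[5]='g' → 'bg'
k=7: add src[0]='u' → 'bgu'
k=9: add src[2]='f' → 'bguf'
k=11: add src[4]='m' → 'bgufm'
k=13: add src[6]='t' → 'bgufmt'
k=15: add src[1]='v' → 'bgufmtv'
k=17: add src[3]='b' → 'bgufmtvb'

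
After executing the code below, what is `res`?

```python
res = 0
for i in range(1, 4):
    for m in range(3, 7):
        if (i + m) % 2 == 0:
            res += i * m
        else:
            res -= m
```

i=1,m=3: even sum, res = 0+3 = 3
i=1,m=4: odd sum, res = 3-4 = -1
i=1,m=5: even sum, res = (-1)+5 = 4
i=1,m=6: odd sum, res = 4-6 = -2
i=2,m=3: odd sum, res = (-2)-3 = -5
i=2,m=4: even sum, res = (-5)+8 = 3
i=2,m=5: odd sum, res = 3-5 = -2
i=2,m=6: even sum, res = (-2)+12 = 10
i=3,m=3: even sum, res = 10+9 = 19
i=3,m=4: odd sum, res = 19-4 = 15
i=3,m=5: even sum, res = 15+15 = 30
i=3,m=6: odd sum, res = 30-6 = 24

24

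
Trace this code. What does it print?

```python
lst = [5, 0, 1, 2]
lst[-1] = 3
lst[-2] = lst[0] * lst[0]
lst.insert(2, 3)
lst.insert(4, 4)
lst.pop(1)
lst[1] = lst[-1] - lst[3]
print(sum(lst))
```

lst[-1] = 3 → [5, 0, 1, 3]
lst[-2] = lst[0]*lst[0] = 5*5 = 25 → [5, 0, 25, 3]
insert 3 at 2 → [5, 0, 3, 25, 3]
insert 4 at 4 → [5, 0, 3, 25, 4, 3]
pop(1) removes 0 → [5, 3, 25, 4, 3]
lst[1] = lst[-1]-lst[3] = 3-4 = -1 → [5, -1, 25, 4, 3]
sum = 36

36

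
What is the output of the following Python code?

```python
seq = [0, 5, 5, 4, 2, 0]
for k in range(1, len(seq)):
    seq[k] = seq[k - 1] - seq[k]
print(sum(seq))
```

-61

k=1: seq[1] = 0-5 = -5 → [0, -5, 5, 4, 2, 0]
k=2: seq[2] = (-5)-5 = -10 → [0, -5, -10, 4, 2, 0]
k=3: seq[3] = (-10)-4 = -14 → [0, -5, -10, -14, 2, 0]
k=4: seq[4] = (-14)-2 = -16 → [0, -5, -10, -14, -16, 0]
k=5: seq[5] = (-16)-0 = -16 → [0, -5, -10, -14, -16, -16]
sum = -61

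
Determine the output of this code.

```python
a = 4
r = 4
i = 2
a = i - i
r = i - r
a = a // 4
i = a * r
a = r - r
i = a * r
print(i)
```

a = 2-2 = 0
r = 2-4 = -2
a = 0//4 = 0
i = 0*(-2) = 0
a = (-2)-(-2) = 0
i = 0*(-2) = 0

0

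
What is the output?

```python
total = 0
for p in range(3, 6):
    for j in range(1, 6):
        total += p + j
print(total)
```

105

p=3,j=1: total = 0+4 = 4
p=3,j=2: total = 4+5 = 9
p=3,j=3: total = 9+6 = 15
p=3,j=4: total = 15+7 = 22
p=3,j=5: total = 22+8 = 30
p=4,j=1: total = 30+5 = 35
p=4,j=2: total = 35+6 = 41
p=4,j=3: total = 41+7 = 48
p=4,j=4: total = 48+8 = 56
p=4,j=5: total = 56+9 = 65
p=5,j=1: total = 65+6 = 71
p=5,j=2: total = 71+7 = 78
p=5,j=3: total = 78+8 = 86
p=5,j=4: total = 86+9 = 95
p=5,j=5: total = 95+10 = 105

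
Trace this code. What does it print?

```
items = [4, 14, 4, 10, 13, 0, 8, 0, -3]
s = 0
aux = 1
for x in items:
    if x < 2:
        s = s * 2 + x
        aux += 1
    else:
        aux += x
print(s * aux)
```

-171

x=4: not <2; aux=5
x=14: not <2; aux=19
x=4: not <2; aux=23
x=10: not <2; aux=33
x=13: not <2; aux=46
x=0: <2, s = 0*2+0 = 0; aux=47
x=8: not <2; aux=55
x=0: <2, s = 0*2+0 = 0; aux=56
x=-3: <2, s = 0*2+(-3) = -3; aux=57
s*aux = (-3)*57 = -171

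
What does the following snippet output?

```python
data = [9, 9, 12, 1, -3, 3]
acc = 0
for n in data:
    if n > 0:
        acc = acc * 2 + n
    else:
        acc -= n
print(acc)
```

n=9: >0, acc = 0*2+9 = 9
n=9: >0, acc = 9*2+9 = 27
n=12: >0, acc = 27*2+12 = 66
n=1: >0, acc = 66*2+1 = 133
n=-3: not >0, acc = 133-(-3) = 136
n=3: >0, acc = 136*2+3 = 275

275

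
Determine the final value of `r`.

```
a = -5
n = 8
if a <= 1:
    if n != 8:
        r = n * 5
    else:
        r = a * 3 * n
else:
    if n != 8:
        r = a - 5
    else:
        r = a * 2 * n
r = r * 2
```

a=-5, n=8
a <= 1 is True; n != 8 is False
→ r = a * 3 * n = -120
r = (-120)*2 = -240

-240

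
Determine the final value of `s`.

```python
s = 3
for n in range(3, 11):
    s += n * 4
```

211

n=3: s = 3+3*4 = 15
n=4: s = 15+4*4 = 31
n=5: s = 31+5*4 = 51
n=6: s = 51+6*4 = 75
n=7: s = 75+7*4 = 103
n=8: s = 103+8*4 = 135
n=9: s = 135+9*4 = 171
n=10: s = 171+10*4 = 211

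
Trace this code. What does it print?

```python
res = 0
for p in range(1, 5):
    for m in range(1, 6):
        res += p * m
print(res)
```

p=1,m=1: res = 0+1 = 1
p=1,m=2: res = 1+2 = 3
p=1,m=3: res = 3+3 = 6
p=1,m=4: res = 6+4 = 10
p=1,m=5: res = 10+5 = 15
p=2,m=1: res = 15+2 = 17
p=2,m=2: res = 17+4 = 21
p=2,m=3: res = 21+6 = 27
p=2,m=4: res = 27+8 = 35
p=2,m=5: res = 35+10 = 45
p=3,m=1: res = 45+3 = 48
p=3,m=2: res = 48+6 = 54
p=3,m=3: res = 54+9 = 63
p=3,m=4: res = 63+12 = 75
p=3,m=5: res = 75+15 = 90
p=4,m=1: res = 90+4 = 94
p=4,m=2: res = 94+8 = 102
p=4,m=3: res = 102+12 = 114
p=4,m=4: res = 114+16 = 130
p=4,m=5: res = 130+20 = 150

150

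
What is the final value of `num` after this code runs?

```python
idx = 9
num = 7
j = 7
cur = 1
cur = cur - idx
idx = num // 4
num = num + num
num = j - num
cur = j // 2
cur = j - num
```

-7

cur = 1-9 = -8
idx = 7//4 = 1
num = 7+7 = 14
num = 7-14 = -7
cur = 7//2 = 3
cur = 7-(-7) = 14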